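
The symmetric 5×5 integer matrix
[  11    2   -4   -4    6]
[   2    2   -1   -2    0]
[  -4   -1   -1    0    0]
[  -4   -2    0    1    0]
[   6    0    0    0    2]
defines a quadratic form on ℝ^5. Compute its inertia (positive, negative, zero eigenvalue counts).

step 0: pivot 11 → sign +
step 1: pivot 18/11 → sign +
step 2: pivot -5/2 → sign −
step 3: pivot -1/3 → sign −
step 4: pivot -2/5 → sign −
signature = (2, 3, 0)

Answer: (2, 3, 0)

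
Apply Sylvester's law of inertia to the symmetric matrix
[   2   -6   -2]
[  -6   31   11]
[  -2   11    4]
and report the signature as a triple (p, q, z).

Answer: (3, 0, 0)

Derivation:
step 0: pivot 2 → sign +
step 1: pivot 13 → sign +
step 2: pivot 1/13 → sign +
signature = (3, 0, 0)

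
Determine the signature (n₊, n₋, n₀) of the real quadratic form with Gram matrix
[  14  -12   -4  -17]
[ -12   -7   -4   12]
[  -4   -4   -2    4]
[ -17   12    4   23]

Answer: (3, 1, 0)

Derivation:
step 0: pivot 14 → sign +
step 1: pivot -121/7 → sign −
step 2: pivot 6/121 → sign +
step 3: pivot 3/2 → sign +
signature = (3, 1, 0)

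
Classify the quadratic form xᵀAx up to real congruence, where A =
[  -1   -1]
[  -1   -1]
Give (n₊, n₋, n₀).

Answer: (0, 1, 1)

Derivation:
step 0: pivot -1 → sign −
step 1: row/col 1 already zero → sign 0
signature = (0, 1, 1)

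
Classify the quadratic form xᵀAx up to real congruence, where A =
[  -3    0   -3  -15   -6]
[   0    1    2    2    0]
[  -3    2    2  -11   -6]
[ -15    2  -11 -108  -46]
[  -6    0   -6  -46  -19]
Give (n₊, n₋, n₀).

step 0: pivot -3 → sign −
step 1: pivot 1 → sign +
step 2: pivot 1 → sign +
step 3: pivot -37 → sign −
step 4: pivot -3/37 → sign −
signature = (2, 3, 0)

Answer: (2, 3, 0)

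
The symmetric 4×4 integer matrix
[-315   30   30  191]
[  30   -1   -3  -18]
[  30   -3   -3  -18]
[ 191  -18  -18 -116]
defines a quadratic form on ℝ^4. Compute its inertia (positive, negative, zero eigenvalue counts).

step 0: pivot -315 → sign −
step 1: pivot 13/7 → sign +
step 2: pivot -2/13 → sign −
step 3: pivot 1/15 → sign +
signature = (2, 2, 0)

Answer: (2, 2, 0)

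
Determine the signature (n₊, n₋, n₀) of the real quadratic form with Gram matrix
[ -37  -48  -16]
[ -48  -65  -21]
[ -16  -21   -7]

Answer: (0, 3, 0)

Derivation:
step 0: pivot -37 → sign −
step 1: pivot -101/37 → sign −
step 2: pivot -6/101 → sign −
signature = (0, 3, 0)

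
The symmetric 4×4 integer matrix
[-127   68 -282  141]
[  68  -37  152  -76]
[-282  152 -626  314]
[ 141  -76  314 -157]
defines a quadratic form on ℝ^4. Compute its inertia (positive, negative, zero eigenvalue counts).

step 0: pivot -127 → sign −
step 1: pivot -75/127 → sign −
step 2: pivot 142/75 → sign +
step 3: pivot -2/71 → sign −
signature = (1, 3, 0)

Answer: (1, 3, 0)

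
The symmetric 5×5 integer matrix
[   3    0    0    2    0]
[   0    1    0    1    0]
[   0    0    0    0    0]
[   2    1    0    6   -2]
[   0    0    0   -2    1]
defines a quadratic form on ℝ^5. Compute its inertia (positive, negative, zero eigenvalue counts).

Answer: (3, 1, 1)

Derivation:
step 0: pivot 3 → sign +
step 1: pivot 1 → sign +
step 2: pivot 11/3 → sign +
step 3: pivot -1/11 → sign −
step 4: row/col 4 already zero → sign 0
signature = (3, 1, 1)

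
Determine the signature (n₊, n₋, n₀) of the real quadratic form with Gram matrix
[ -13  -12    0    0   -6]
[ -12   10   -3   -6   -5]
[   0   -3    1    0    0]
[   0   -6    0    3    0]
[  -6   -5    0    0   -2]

Answer: (3, 2, 0)

Derivation:
step 0: pivot -13 → sign −
step 1: pivot 274/13 → sign +
step 2: pivot 157/274 → sign +
step 3: pivot 3/157 → sign +
step 4: pivot -3 → sign −
signature = (3, 2, 0)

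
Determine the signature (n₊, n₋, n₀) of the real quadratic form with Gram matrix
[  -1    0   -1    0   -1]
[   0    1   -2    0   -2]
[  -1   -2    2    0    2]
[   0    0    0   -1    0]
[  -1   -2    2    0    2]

step 0: pivot -1 → sign −
step 1: pivot 1 → sign +
step 2: pivot -1 → sign −
step 3: pivot -1 → sign −
step 4: row/col 4 already zero → sign 0
signature = (1, 3, 1)

Answer: (1, 3, 1)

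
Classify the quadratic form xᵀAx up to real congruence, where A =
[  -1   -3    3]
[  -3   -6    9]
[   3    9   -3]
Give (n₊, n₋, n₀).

Answer: (2, 1, 0)

Derivation:
step 0: pivot -1 → sign −
step 1: pivot 3 → sign +
step 2: pivot 6 → sign +
signature = (2, 1, 0)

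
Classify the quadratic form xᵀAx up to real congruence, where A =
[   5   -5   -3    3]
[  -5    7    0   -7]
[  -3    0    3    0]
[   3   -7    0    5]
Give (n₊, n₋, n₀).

Answer: (3, 1, 0)

Derivation:
step 0: pivot 5 → sign +
step 1: pivot 2 → sign +
step 2: pivot -33/10 → sign −
step 3: pivot 6/11 → sign +
signature = (3, 1, 0)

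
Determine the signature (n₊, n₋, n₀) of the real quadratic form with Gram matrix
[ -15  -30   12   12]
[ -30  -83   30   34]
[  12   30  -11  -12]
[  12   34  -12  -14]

Answer: (1, 3, 0)

Derivation:
step 0: pivot -15 → sign −
step 1: pivot -23 → sign −
step 2: pivot 19/115 → sign +
step 3: pivot -6/19 → sign −
signature = (1, 3, 0)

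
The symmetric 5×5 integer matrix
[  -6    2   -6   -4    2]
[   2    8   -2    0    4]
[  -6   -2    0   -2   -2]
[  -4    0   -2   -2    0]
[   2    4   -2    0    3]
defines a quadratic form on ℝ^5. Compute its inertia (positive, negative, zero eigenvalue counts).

Answer: (3, 1, 1)

Derivation:
step 0: pivot -6 → sign −
step 1: pivot 26/3 → sign +
step 2: pivot 54/13 → sign +
step 3: pivot 1/3 → sign +
step 4: row/col 4 already zero → sign 0
signature = (3, 1, 1)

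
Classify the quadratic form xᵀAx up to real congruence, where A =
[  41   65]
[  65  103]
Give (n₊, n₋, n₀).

step 0: pivot 41 → sign +
step 1: pivot -2/41 → sign −
signature = (1, 1, 0)

Answer: (1, 1, 0)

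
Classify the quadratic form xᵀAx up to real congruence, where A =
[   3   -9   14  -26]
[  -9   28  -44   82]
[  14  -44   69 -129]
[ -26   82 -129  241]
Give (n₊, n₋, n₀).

step 0: pivot 3 → sign +
step 1: pivot 1 → sign +
step 2: pivot -1/3 → sign −
step 3: row/col 3 already zero → sign 0
signature = (2, 1, 1)

Answer: (2, 1, 1)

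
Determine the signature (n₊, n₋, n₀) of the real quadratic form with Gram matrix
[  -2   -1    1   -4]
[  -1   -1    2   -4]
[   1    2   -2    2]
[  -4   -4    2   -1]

step 0: pivot -2 → sign −
step 1: pivot -1/2 → sign −
step 2: pivot 3 → sign +
step 3: pivot 3 → sign +
signature = (2, 2, 0)

Answer: (2, 2, 0)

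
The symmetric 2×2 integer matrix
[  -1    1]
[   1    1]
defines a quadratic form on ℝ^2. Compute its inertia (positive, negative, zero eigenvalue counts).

step 0: pivot -1 → sign −
step 1: pivot 2 → sign +
signature = (1, 1, 0)

Answer: (1, 1, 0)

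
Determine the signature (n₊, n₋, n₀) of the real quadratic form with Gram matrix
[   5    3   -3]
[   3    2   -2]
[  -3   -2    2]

step 0: pivot 5 → sign +
step 1: pivot 1/5 → sign +
step 2: row/col 2 already zero → sign 0
signature = (2, 0, 1)

Answer: (2, 0, 1)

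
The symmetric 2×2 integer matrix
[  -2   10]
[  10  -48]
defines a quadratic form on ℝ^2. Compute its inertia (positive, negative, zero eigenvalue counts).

Answer: (1, 1, 0)

Derivation:
step 0: pivot -2 → sign −
step 1: pivot 2 → sign +
signature = (1, 1, 0)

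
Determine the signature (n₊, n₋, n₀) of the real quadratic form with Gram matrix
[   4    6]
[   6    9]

Answer: (1, 0, 1)

Derivation:
step 0: pivot 4 → sign +
step 1: row/col 1 already zero → sign 0
signature = (1, 0, 1)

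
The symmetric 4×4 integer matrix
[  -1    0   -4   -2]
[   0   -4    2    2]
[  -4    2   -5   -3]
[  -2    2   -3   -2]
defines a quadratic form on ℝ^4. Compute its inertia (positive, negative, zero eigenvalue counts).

Answer: (1, 2, 1)

Derivation:
step 0: pivot -1 → sign −
step 1: pivot -4 → sign −
step 2: pivot 12 → sign +
step 3: row/col 3 already zero → sign 0
signature = (1, 2, 1)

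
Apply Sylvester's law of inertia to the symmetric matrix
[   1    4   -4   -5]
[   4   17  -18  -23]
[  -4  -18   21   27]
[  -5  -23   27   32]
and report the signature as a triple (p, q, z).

Answer: (3, 1, 0)

Derivation:
step 0: pivot 1 → sign +
step 1: pivot 1 → sign +
step 2: pivot 1 → sign +
step 3: pivot -3 → sign −
signature = (3, 1, 0)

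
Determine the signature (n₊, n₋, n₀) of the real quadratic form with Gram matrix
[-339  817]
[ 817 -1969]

step 0: pivot -339 → sign −
step 1: pivot -2/339 → sign −
signature = (0, 2, 0)

Answer: (0, 2, 0)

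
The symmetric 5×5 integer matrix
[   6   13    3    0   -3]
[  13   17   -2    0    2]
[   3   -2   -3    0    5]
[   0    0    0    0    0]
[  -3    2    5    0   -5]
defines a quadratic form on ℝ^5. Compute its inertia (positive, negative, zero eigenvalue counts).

Answer: (2, 2, 1)

Derivation:
step 0: pivot 6 → sign +
step 1: pivot -67/6 → sign −
step 2: pivot 132/67 → sign +
step 3: pivot -1/33 → sign −
step 4: row/col 4 already zero → sign 0
signature = (2, 2, 1)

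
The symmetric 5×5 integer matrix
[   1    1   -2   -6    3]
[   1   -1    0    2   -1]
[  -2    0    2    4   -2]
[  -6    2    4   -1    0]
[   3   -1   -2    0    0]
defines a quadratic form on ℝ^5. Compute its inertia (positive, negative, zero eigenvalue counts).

Answer: (1, 3, 1)

Derivation:
step 0: pivot 1 → sign +
step 1: pivot -2 → sign −
step 2: pivot -5 → sign −
step 3: pivot -1/5 → sign −
step 4: row/col 4 already zero → sign 0
signature = (1, 3, 1)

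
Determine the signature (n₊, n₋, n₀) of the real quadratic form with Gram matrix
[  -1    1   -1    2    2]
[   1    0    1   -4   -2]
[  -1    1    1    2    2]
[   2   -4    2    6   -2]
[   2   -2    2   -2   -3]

step 0: pivot -1 → sign −
step 1: pivot 1 → sign +
step 2: pivot 2 → sign +
step 3: pivot 6 → sign +
step 4: pivot 1/3 → sign +
signature = (4, 1, 0)

Answer: (4, 1, 0)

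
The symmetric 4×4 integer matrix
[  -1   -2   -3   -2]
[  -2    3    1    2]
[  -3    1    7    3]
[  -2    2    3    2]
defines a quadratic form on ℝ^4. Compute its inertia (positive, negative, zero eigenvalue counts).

Answer: (2, 2, 0)

Derivation:
step 0: pivot -1 → sign −
step 1: pivot 7 → sign +
step 2: pivot 9 → sign +
step 3: pivot -1/7 → sign −
signature = (2, 2, 0)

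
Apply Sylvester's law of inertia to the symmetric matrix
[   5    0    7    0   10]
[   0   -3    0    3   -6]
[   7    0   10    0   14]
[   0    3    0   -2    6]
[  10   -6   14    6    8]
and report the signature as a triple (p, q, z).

step 0: pivot 5 → sign +
step 1: pivot -3 → sign −
step 2: pivot 1/5 → sign +
step 3: pivot 1 → sign +
step 4: row/col 4 already zero → sign 0
signature = (3, 1, 1)

Answer: (3, 1, 1)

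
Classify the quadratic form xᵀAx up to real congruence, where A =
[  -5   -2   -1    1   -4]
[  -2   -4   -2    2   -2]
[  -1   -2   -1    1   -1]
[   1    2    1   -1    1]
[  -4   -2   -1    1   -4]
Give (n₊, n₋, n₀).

Answer: (0, 3, 2)

Derivation:
step 0: pivot -5 → sign −
step 1: pivot -16/5 → sign −
step 2: pivot -3/4 → sign −
step 3: row/col 3 already zero → sign 0
step 4: row/col 4 already zero → sign 0
signature = (0, 3, 2)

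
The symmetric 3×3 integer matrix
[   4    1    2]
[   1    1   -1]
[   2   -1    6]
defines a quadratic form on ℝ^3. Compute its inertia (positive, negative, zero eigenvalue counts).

step 0: pivot 4 → sign +
step 1: pivot 3/4 → sign +
step 2: pivot 2 → sign +
signature = (3, 0, 0)

Answer: (3, 0, 0)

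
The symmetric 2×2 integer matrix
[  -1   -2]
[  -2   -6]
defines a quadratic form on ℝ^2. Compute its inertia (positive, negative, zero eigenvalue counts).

Answer: (0, 2, 0)

Derivation:
step 0: pivot -1 → sign −
step 1: pivot -2 → sign −
signature = (0, 2, 0)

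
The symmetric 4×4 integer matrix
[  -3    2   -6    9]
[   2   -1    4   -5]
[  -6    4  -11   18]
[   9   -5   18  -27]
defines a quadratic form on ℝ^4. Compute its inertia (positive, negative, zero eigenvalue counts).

step 0: pivot -3 → sign −
step 1: pivot 1/3 → sign +
step 2: pivot 1 → sign +
step 3: pivot -3 → sign −
signature = (2, 2, 0)

Answer: (2, 2, 0)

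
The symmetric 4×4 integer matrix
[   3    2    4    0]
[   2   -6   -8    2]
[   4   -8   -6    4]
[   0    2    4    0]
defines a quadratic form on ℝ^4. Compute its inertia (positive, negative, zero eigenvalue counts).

Answer: (3, 1, 0)

Derivation:
step 0: pivot 3 → sign +
step 1: pivot -22/3 → sign −
step 2: pivot 46/11 → sign +
step 3: pivot 6/23 → sign +
signature = (3, 1, 0)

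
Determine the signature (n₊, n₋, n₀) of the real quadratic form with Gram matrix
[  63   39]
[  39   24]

Answer: (1, 1, 0)

Derivation:
step 0: pivot 63 → sign +
step 1: pivot -1/7 → sign −
signature = (1, 1, 0)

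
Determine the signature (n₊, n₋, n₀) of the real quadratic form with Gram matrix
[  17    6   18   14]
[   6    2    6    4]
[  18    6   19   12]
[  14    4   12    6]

step 0: pivot 17 → sign +
step 1: pivot -2/17 → sign −
step 2: pivot 1 → sign +
step 3: pivot 2 → sign +
signature = (3, 1, 0)

Answer: (3, 1, 0)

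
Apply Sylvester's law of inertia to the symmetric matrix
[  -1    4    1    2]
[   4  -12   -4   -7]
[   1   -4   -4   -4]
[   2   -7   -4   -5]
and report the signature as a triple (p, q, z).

step 0: pivot -1 → sign −
step 1: pivot 4 → sign +
step 2: pivot -3 → sign −
step 3: pivot 1/12 → sign +
signature = (2, 2, 0)

Answer: (2, 2, 0)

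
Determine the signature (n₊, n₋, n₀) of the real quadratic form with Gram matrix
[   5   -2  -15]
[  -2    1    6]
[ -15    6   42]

step 0: pivot 5 → sign +
step 1: pivot 1/5 → sign +
step 2: pivot -3 → sign −
signature = (2, 1, 0)

Answer: (2, 1, 0)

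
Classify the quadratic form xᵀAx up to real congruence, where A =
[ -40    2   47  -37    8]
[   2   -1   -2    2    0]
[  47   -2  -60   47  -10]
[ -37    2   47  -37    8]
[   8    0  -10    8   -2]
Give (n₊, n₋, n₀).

Answer: (1, 4, 0)

Derivation:
step 0: pivot -40 → sign −
step 1: pivot -9/10 → sign −
step 2: pivot -167/36 → sign −
step 3: pivot 3/167 → sign +
step 4: pivot -6 → sign −
signature = (1, 4, 0)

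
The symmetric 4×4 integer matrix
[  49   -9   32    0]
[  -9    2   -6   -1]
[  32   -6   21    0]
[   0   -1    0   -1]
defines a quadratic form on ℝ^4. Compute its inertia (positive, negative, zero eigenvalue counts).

Answer: (3, 1, 0)

Derivation:
step 0: pivot 49 → sign +
step 1: pivot 17/49 → sign +
step 2: pivot 1/17 → sign +
step 3: pivot -6 → sign −
signature = (3, 1, 0)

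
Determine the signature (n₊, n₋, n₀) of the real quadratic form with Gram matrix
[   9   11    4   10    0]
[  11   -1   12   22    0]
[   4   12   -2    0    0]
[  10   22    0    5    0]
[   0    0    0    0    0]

Answer: (2, 2, 1)

Derivation:
step 0: pivot 9 → sign +
step 1: pivot -130/9 → sign −
step 2: pivot -18/65 → sign −
step 3: pivot 1 → sign +
step 4: row/col 4 already zero → sign 0
signature = (2, 2, 1)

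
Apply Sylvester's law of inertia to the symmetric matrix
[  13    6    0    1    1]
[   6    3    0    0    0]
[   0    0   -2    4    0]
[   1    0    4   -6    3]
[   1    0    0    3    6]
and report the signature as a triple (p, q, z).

step 0: pivot 13 → sign +
step 1: pivot 3/13 → sign +
step 2: pivot -2 → sign −
step 3: pivot 1 → sign +
step 4: pivot 1 → sign +
signature = (4, 1, 0)

Answer: (4, 1, 0)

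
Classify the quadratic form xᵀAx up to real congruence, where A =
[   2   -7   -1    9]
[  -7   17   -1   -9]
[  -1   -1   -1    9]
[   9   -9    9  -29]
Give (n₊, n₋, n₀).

step 0: pivot 2 → sign +
step 1: pivot -15/2 → sign −
step 2: pivot 6/5 → sign +
step 3: pivot -2 → sign −
signature = (2, 2, 0)

Answer: (2, 2, 0)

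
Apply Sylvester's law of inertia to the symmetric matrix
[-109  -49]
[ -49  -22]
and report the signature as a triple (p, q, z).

step 0: pivot -109 → sign −
step 1: pivot 3/109 → sign +
signature = (1, 1, 0)

Answer: (1, 1, 0)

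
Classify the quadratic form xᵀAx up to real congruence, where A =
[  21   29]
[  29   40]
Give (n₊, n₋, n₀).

Answer: (1, 1, 0)

Derivation:
step 0: pivot 21 → sign +
step 1: pivot -1/21 → sign −
signature = (1, 1, 0)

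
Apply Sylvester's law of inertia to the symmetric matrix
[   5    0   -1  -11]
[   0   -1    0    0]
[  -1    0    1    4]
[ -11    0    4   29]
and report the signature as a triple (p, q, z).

step 0: pivot 5 → sign +
step 1: pivot -1 → sign −
step 2: pivot 4/5 → sign +
step 3: pivot 3/4 → sign +
signature = (3, 1, 0)

Answer: (3, 1, 0)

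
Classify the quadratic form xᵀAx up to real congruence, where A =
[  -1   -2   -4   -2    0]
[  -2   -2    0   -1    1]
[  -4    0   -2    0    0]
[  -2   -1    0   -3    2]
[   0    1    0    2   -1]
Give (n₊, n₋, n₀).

Answer: (2, 3, 0)

Derivation:
step 0: pivot -1 → sign −
step 1: pivot 2 → sign +
step 2: pivot -18 → sign −
step 3: pivot -47/18 → sign −
step 4: pivot 6/47 → sign +
signature = (2, 3, 0)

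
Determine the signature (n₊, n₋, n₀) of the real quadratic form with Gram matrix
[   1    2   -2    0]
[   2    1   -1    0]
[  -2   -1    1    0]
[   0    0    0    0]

step 0: pivot 1 → sign +
step 1: pivot -3 → sign −
step 2: row/col 2 already zero → sign 0
step 3: row/col 3 already zero → sign 0
signature = (1, 1, 2)

Answer: (1, 1, 2)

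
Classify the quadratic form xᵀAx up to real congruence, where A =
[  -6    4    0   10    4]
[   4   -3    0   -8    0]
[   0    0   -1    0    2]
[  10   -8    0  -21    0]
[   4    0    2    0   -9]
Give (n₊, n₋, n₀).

step 0: pivot -6 → sign −
step 1: pivot -1/3 → sign −
step 2: pivot -1 → sign −
step 3: pivot 1 → sign +
step 4: pivot 3 → sign +
signature = (2, 3, 0)

Answer: (2, 3, 0)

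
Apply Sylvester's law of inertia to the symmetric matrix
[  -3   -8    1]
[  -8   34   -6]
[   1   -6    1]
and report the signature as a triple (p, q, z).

Answer: (1, 2, 0)

Derivation:
step 0: pivot -3 → sign −
step 1: pivot 166/3 → sign +
step 2: pivot -2/83 → sign −
signature = (1, 2, 0)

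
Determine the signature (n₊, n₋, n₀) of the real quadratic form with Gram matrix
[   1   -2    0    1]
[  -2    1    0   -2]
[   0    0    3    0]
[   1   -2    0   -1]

step 0: pivot 1 → sign +
step 1: pivot -3 → sign −
step 2: pivot 3 → sign +
step 3: pivot -2 → sign −
signature = (2, 2, 0)

Answer: (2, 2, 0)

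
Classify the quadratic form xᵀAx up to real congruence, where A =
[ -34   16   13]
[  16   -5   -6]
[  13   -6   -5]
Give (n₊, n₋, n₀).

Answer: (1, 2, 0)

Derivation:
step 0: pivot -34 → sign −
step 1: pivot 43/17 → sign +
step 2: pivot -3/86 → sign −
signature = (1, 2, 0)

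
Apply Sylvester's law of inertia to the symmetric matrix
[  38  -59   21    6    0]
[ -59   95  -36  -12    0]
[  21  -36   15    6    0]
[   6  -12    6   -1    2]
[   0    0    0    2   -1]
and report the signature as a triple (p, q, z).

Answer: (2, 2, 1)

Derivation:
step 0: pivot 38 → sign +
step 1: pivot 129/38 → sign +
step 2: pivot -175/43 → sign −
step 3: pivot -3/175 → sign −
step 4: row/col 4 already zero → sign 0
signature = (2, 2, 1)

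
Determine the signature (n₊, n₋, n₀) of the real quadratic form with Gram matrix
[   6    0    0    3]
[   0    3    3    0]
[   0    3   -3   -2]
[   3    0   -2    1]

Answer: (3, 1, 0)

Derivation:
step 0: pivot 6 → sign +
step 1: pivot 3 → sign +
step 2: pivot -6 → sign −
step 3: pivot 1/6 → sign +
signature = (3, 1, 0)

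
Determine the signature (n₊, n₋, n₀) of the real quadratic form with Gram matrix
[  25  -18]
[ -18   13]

Answer: (2, 0, 0)

Derivation:
step 0: pivot 25 → sign +
step 1: pivot 1/25 → sign +
signature = (2, 0, 0)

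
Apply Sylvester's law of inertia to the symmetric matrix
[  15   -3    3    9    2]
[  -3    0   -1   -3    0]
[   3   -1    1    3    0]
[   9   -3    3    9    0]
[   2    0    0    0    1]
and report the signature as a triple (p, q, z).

step 0: pivot 15 → sign +
step 1: pivot -3/5 → sign −
step 2: pivot 2/3 → sign +
step 3: pivot 1/3 → sign +
step 4: row/col 4 already zero → sign 0
signature = (3, 1, 1)

Answer: (3, 1, 1)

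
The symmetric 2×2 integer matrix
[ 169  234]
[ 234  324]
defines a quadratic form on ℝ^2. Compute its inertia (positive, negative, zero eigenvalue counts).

step 0: pivot 169 → sign +
step 1: row/col 1 already zero → sign 0
signature = (1, 0, 1)

Answer: (1, 0, 1)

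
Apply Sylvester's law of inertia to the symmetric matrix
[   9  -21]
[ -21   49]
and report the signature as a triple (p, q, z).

step 0: pivot 9 → sign +
step 1: row/col 1 already zero → sign 0
signature = (1, 0, 1)

Answer: (1, 0, 1)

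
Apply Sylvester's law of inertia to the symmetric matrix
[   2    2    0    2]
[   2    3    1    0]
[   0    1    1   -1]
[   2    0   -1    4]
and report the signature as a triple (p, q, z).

step 0: pivot 2 → sign +
step 1: pivot 1 → sign +
step 2: pivot -2 → sign −
step 3: pivot 1/2 → sign +
signature = (3, 1, 0)

Answer: (3, 1, 0)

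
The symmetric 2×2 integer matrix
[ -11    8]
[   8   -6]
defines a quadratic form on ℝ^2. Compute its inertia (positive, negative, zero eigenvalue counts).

step 0: pivot -11 → sign −
step 1: pivot -2/11 → sign −
signature = (0, 2, 0)

Answer: (0, 2, 0)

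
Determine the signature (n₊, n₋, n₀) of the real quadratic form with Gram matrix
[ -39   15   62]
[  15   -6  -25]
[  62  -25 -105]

step 0: pivot -39 → sign −
step 1: pivot -3/13 → sign −
step 2: pivot -2/3 → sign −
signature = (0, 3, 0)

Answer: (0, 3, 0)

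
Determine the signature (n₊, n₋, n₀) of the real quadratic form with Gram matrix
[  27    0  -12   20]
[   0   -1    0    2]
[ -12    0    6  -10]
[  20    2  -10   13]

step 0: pivot 27 → sign +
step 1: pivot -1 → sign −
step 2: pivot 2/3 → sign +
step 3: pivot 1/3 → sign +
signature = (3, 1, 0)

Answer: (3, 1, 0)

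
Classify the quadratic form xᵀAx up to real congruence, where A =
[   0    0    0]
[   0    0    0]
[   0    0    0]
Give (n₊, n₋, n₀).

step 0: row/col 0 already zero → sign 0
step 1: row/col 1 already zero → sign 0
step 2: row/col 2 already zero → sign 0
signature = (0, 0, 3)

Answer: (0, 0, 3)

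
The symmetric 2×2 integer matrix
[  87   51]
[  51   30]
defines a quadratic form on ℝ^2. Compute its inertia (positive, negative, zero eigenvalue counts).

Answer: (2, 0, 0)

Derivation:
step 0: pivot 87 → sign +
step 1: pivot 3/29 → sign +
signature = (2, 0, 0)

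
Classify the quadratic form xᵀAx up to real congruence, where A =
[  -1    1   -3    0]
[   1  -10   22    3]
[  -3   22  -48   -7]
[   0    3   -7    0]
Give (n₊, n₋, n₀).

step 0: pivot -1 → sign −
step 1: pivot -9 → sign −
step 2: pivot 10/9 → sign +
step 3: pivot 3/5 → sign +
signature = (2, 2, 0)

Answer: (2, 2, 0)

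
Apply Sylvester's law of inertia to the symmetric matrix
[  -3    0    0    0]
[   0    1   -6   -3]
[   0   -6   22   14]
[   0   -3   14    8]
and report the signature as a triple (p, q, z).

step 0: pivot -3 → sign −
step 1: pivot 1 → sign +
step 2: pivot -14 → sign −
step 3: pivot 1/7 → sign +
signature = (2, 2, 0)

Answer: (2, 2, 0)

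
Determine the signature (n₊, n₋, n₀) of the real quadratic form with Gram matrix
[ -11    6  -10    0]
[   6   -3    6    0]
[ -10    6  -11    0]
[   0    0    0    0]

step 0: pivot -11 → sign −
step 1: pivot 3/11 → sign +
step 2: pivot -3 → sign −
step 3: row/col 3 already zero → sign 0
signature = (1, 2, 1)

Answer: (1, 2, 1)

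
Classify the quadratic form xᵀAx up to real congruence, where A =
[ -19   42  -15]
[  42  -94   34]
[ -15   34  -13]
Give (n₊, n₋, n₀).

step 0: pivot -19 → sign −
step 1: pivot -22/19 → sign −
step 2: pivot -6/11 → sign −
signature = (0, 3, 0)

Answer: (0, 3, 0)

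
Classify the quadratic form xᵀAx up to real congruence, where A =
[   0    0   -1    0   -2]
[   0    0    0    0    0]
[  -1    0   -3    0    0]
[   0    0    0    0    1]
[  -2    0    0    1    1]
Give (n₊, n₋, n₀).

step 0: pivot -3 → sign −
step 1: pivot 1/3 → sign +
step 2: pivot -11 → sign −
step 3: pivot 1/11 → sign +
step 4: row/col 4 already zero → sign 0
signature = (2, 2, 1)

Answer: (2, 2, 1)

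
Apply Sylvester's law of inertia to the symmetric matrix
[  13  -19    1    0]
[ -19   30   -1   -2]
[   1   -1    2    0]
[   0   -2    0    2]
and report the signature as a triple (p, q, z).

Answer: (4, 0, 0)

Derivation:
step 0: pivot 13 → sign +
step 1: pivot 29/13 → sign +
step 2: pivot 53/29 → sign +
step 3: pivot 6/53 → sign +
signature = (4, 0, 0)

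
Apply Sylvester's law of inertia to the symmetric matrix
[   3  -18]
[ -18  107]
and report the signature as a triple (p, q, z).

step 0: pivot 3 → sign +
step 1: pivot -1 → sign −
signature = (1, 1, 0)

Answer: (1, 1, 0)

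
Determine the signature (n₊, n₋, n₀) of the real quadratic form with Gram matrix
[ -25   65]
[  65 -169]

Answer: (0, 1, 1)

Derivation:
step 0: pivot -25 → sign −
step 1: row/col 1 already zero → sign 0
signature = (0, 1, 1)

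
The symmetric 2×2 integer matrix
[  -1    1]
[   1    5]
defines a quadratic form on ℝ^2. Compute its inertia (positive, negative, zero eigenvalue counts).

Answer: (1, 1, 0)

Derivation:
step 0: pivot -1 → sign −
step 1: pivot 6 → sign +
signature = (1, 1, 0)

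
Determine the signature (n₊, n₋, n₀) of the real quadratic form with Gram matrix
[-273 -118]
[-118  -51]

Answer: (1, 1, 0)

Derivation:
step 0: pivot -273 → sign −
step 1: pivot 1/273 → sign +
signature = (1, 1, 0)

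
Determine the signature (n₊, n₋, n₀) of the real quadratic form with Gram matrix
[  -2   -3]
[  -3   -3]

Answer: (1, 1, 0)

Derivation:
step 0: pivot -2 → sign −
step 1: pivot 3/2 → sign +
signature = (1, 1, 0)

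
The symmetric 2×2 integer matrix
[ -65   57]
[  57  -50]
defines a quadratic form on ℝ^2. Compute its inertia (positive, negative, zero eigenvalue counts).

step 0: pivot -65 → sign −
step 1: pivot -1/65 → sign −
signature = (0, 2, 0)

Answer: (0, 2, 0)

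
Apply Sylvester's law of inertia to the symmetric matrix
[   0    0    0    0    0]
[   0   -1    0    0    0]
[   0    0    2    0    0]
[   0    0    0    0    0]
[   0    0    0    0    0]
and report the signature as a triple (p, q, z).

step 0: pivot -1 → sign −
step 1: pivot 2 → sign +
step 2: row/col 2 already zero → sign 0
step 3: row/col 3 already zero → sign 0
step 4: row/col 4 already zero → sign 0
signature = (1, 1, 3)

Answer: (1, 1, 3)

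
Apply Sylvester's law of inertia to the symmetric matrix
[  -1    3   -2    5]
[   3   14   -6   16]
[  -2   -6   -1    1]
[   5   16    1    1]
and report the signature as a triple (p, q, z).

Answer: (1, 2, 1)

Derivation:
step 0: pivot -1 → sign −
step 1: pivot 23 → sign +
step 2: pivot -75/23 → sign −
step 3: row/col 3 already zero → sign 0
signature = (1, 2, 1)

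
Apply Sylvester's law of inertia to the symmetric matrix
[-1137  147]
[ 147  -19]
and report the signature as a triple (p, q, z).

Answer: (1, 1, 0)

Derivation:
step 0: pivot -1137 → sign −
step 1: pivot 2/379 → sign +
signature = (1, 1, 0)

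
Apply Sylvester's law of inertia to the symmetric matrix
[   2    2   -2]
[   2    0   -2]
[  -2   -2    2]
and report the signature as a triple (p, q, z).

Answer: (1, 1, 1)

Derivation:
step 0: pivot 2 → sign +
step 1: pivot -2 → sign −
step 2: row/col 2 already zero → sign 0
signature = (1, 1, 1)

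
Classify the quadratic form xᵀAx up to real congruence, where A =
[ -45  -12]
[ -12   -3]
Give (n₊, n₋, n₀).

Answer: (1, 1, 0)

Derivation:
step 0: pivot -45 → sign −
step 1: pivot 1/5 → sign +
signature = (1, 1, 0)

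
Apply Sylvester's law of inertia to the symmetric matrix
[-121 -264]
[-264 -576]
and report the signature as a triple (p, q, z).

Answer: (0, 1, 1)

Derivation:
step 0: pivot -121 → sign −
step 1: row/col 1 already zero → sign 0
signature = (0, 1, 1)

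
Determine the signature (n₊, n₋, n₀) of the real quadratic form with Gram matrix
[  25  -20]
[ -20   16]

step 0: pivot 25 → sign +
step 1: row/col 1 already zero → sign 0
signature = (1, 0, 1)

Answer: (1, 0, 1)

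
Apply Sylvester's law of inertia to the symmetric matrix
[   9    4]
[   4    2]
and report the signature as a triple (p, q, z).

step 0: pivot 9 → sign +
step 1: pivot 2/9 → sign +
signature = (2, 0, 0)

Answer: (2, 0, 0)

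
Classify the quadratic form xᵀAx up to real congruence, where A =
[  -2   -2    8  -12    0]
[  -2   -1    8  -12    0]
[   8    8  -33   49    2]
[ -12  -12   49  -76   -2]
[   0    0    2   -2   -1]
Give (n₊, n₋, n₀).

Answer: (2, 3, 0)

Derivation:
step 0: pivot -2 → sign −
step 1: pivot 1 → sign +
step 2: pivot -1 → sign −
step 3: pivot -3 → sign −
step 4: pivot 3 → sign +
signature = (2, 3, 0)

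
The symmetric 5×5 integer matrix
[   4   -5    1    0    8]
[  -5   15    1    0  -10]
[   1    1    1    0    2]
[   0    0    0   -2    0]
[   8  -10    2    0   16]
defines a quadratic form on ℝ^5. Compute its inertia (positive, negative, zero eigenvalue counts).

Answer: (3, 1, 1)

Derivation:
step 0: pivot 4 → sign +
step 1: pivot 35/4 → sign +
step 2: pivot 6/35 → sign +
step 3: pivot -2 → sign −
step 4: row/col 4 already zero → sign 0
signature = (3, 1, 1)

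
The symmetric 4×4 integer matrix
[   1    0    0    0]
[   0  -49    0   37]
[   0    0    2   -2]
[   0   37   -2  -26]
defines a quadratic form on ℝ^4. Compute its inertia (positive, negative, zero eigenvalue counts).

Answer: (2, 2, 0)

Derivation:
step 0: pivot 1 → sign +
step 1: pivot -49 → sign −
step 2: pivot 2 → sign +
step 3: pivot -3/49 → sign −
signature = (2, 2, 0)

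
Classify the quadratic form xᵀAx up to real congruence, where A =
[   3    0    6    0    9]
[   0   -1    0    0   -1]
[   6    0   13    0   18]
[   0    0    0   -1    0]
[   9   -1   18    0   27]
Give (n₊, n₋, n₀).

Answer: (3, 2, 0)

Derivation:
step 0: pivot 3 → sign +
step 1: pivot -1 → sign −
step 2: pivot 1 → sign +
step 3: pivot -1 → sign −
step 4: pivot 1 → sign +
signature = (3, 2, 0)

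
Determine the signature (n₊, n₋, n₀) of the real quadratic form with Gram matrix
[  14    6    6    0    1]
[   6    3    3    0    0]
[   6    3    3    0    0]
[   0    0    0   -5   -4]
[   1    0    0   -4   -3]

Answer: (2, 2, 1)

Derivation:
step 0: pivot 14 → sign +
step 1: pivot 3/7 → sign +
step 2: pivot -5 → sign −
step 3: pivot -3/10 → sign −
step 4: row/col 4 already zero → sign 0
signature = (2, 2, 1)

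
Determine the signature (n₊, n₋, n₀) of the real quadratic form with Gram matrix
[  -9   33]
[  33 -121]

Answer: (0, 1, 1)

Derivation:
step 0: pivot -9 → sign −
step 1: row/col 1 already zero → sign 0
signature = (0, 1, 1)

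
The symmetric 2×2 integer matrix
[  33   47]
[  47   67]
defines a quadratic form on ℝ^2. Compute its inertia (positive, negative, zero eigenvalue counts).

step 0: pivot 33 → sign +
step 1: pivot 2/33 → sign +
signature = (2, 0, 0)

Answer: (2, 0, 0)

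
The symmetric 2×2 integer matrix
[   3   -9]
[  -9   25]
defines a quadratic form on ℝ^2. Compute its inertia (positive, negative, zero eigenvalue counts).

Answer: (1, 1, 0)

Derivation:
step 0: pivot 3 → sign +
step 1: pivot -2 → sign −
signature = (1, 1, 0)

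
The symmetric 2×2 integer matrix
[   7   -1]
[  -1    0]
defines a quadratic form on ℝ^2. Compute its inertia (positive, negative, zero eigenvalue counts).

Answer: (1, 1, 0)

Derivation:
step 0: pivot 7 → sign +
step 1: pivot -1/7 → sign −
signature = (1, 1, 0)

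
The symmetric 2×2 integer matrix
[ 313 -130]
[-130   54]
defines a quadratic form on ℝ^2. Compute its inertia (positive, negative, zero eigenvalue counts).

step 0: pivot 313 → sign +
step 1: pivot 2/313 → sign +
signature = (2, 0, 0)

Answer: (2, 0, 0)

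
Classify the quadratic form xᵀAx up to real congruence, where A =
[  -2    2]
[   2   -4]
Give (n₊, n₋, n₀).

Answer: (0, 2, 0)

Derivation:
step 0: pivot -2 → sign −
step 1: pivot -2 → sign −
signature = (0, 2, 0)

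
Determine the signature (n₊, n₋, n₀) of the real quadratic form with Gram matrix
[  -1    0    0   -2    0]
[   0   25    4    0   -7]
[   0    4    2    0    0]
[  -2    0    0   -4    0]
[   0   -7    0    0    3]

Answer: (3, 1, 1)

Derivation:
step 0: pivot -1 → sign −
step 1: pivot 25 → sign +
step 2: pivot 34/25 → sign +
step 3: pivot 2/17 → sign +
step 4: row/col 4 already zero → sign 0
signature = (3, 1, 1)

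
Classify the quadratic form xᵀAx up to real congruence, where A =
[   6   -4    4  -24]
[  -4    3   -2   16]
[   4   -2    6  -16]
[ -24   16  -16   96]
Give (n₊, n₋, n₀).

step 0: pivot 6 → sign +
step 1: pivot 1/3 → sign +
step 2: pivot 2 → sign +
step 3: row/col 3 already zero → sign 0
signature = (3, 0, 1)

Answer: (3, 0, 1)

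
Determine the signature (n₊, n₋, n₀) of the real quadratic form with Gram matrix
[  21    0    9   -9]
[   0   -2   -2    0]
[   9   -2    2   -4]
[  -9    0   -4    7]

step 0: pivot 21 → sign +
step 1: pivot -2 → sign −
step 2: pivot 1/7 → sign +
step 3: pivot 3 → sign +
signature = (3, 1, 0)

Answer: (3, 1, 0)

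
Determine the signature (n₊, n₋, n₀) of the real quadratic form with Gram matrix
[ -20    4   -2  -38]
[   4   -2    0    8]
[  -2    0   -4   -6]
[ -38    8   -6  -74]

Answer: (0, 4, 0)

Derivation:
step 0: pivot -20 → sign −
step 1: pivot -6/5 → sign −
step 2: pivot -11/3 → sign −
step 3: pivot -2/11 → sign −
signature = (0, 4, 0)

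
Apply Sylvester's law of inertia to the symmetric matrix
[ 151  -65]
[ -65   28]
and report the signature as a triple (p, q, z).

step 0: pivot 151 → sign +
step 1: pivot 3/151 → sign +
signature = (2, 0, 0)

Answer: (2, 0, 0)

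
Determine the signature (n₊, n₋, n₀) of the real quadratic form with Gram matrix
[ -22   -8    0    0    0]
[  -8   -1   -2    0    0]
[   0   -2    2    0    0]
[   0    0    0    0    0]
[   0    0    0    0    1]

Answer: (2, 2, 1)

Derivation:
step 0: pivot -22 → sign −
step 1: pivot 21/11 → sign +
step 2: pivot -2/21 → sign −
step 3: pivot 1 → sign +
step 4: row/col 4 already zero → sign 0
signature = (2, 2, 1)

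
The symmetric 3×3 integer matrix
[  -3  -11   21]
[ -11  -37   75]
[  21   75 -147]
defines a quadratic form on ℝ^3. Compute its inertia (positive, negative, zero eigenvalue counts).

Answer: (1, 2, 0)

Derivation:
step 0: pivot -3 → sign −
step 1: pivot 10/3 → sign +
step 2: pivot -6/5 → sign −
signature = (1, 2, 0)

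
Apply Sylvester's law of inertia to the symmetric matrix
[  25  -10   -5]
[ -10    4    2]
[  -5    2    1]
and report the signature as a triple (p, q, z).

Answer: (1, 0, 2)

Derivation:
step 0: pivot 25 → sign +
step 1: row/col 1 already zero → sign 0
step 2: row/col 2 already zero → sign 0
signature = (1, 0, 2)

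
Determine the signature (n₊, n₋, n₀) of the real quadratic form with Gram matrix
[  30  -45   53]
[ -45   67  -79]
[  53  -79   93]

step 0: pivot 30 → sign +
step 1: pivot -1/2 → sign −
step 2: pivot -2/15 → sign −
signature = (1, 2, 0)

Answer: (1, 2, 0)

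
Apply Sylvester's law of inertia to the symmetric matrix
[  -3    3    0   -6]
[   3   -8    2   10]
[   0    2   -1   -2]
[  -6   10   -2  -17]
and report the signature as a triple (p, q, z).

step 0: pivot -3 → sign −
step 1: pivot -5 → sign −
step 2: pivot -1/5 → sign −
step 3: pivot -1 → sign −
signature = (0, 4, 0)

Answer: (0, 4, 0)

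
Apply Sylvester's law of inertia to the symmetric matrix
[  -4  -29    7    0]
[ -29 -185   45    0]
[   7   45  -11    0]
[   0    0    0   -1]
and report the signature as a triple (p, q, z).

step 0: pivot -4 → sign −
step 1: pivot 101/4 → sign +
step 2: pivot -6/101 → sign −
step 3: pivot -1 → sign −
signature = (1, 3, 0)

Answer: (1, 3, 0)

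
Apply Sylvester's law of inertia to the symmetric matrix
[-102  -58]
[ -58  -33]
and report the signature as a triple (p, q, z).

Answer: (0, 2, 0)

Derivation:
step 0: pivot -102 → sign −
step 1: pivot -1/51 → sign −
signature = (0, 2, 0)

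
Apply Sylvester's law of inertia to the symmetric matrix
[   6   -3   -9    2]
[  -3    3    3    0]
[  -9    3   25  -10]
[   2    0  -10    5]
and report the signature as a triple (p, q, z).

Answer: (4, 0, 0)

Derivation:
step 0: pivot 6 → sign +
step 1: pivot 3/2 → sign +
step 2: pivot 10 → sign +
step 3: pivot 1/15 → sign +
signature = (4, 0, 0)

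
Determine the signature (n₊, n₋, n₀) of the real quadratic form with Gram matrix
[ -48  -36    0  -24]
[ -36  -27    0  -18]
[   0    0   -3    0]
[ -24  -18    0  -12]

step 0: pivot -48 → sign −
step 1: pivot -3 → sign −
step 2: row/col 2 already zero → sign 0
step 3: row/col 3 already zero → sign 0
signature = (0, 2, 2)

Answer: (0, 2, 2)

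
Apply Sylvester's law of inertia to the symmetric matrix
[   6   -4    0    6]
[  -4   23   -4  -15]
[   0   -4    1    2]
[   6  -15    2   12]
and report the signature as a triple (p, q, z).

Answer: (3, 1, 0)

Derivation:
step 0: pivot 6 → sign +
step 1: pivot 61/3 → sign +
step 2: pivot 13/61 → sign +
step 3: pivot -1/13 → sign −
signature = (3, 1, 0)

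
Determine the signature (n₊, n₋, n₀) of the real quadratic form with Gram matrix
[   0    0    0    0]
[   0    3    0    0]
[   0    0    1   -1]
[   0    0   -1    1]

step 0: pivot 3 → sign +
step 1: pivot 1 → sign +
step 2: row/col 2 already zero → sign 0
step 3: row/col 3 already zero → sign 0
signature = (2, 0, 2)

Answer: (2, 0, 2)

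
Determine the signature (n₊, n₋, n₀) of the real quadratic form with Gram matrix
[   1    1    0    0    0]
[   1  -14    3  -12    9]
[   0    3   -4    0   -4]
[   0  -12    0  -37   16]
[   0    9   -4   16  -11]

step 0: pivot 1 → sign +
step 1: pivot -15 → sign −
step 2: pivot -17/5 → sign −
step 3: pivot -437/17 → sign −
step 4: pivot -3/437 → sign −
signature = (1, 4, 0)

Answer: (1, 4, 0)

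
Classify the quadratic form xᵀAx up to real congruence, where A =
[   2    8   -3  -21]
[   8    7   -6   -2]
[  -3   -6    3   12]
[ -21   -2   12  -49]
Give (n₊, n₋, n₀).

Answer: (1, 2, 1)

Derivation:
step 0: pivot 2 → sign +
step 1: pivot -25 → sign −
step 2: pivot -3/50 → sign −
step 3: row/col 3 already zero → sign 0
signature = (1, 2, 1)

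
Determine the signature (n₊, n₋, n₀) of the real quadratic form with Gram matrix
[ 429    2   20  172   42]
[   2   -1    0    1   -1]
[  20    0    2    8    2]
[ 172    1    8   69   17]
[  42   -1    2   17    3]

step 0: pivot 429 → sign +
step 1: pivot -433/429 → sign −
step 2: pivot 466/433 → sign +
step 3: pivot 18/233 → sign +
step 4: pivot 2/9 → sign +
signature = (4, 1, 0)

Answer: (4, 1, 0)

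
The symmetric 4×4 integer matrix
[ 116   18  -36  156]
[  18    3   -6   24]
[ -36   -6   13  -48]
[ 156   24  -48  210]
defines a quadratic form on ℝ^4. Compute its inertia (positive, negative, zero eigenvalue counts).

step 0: pivot 116 → sign +
step 1: pivot 6/29 → sign +
step 2: pivot 1 → sign +
step 3: row/col 3 already zero → sign 0
signature = (3, 0, 1)

Answer: (3, 0, 1)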